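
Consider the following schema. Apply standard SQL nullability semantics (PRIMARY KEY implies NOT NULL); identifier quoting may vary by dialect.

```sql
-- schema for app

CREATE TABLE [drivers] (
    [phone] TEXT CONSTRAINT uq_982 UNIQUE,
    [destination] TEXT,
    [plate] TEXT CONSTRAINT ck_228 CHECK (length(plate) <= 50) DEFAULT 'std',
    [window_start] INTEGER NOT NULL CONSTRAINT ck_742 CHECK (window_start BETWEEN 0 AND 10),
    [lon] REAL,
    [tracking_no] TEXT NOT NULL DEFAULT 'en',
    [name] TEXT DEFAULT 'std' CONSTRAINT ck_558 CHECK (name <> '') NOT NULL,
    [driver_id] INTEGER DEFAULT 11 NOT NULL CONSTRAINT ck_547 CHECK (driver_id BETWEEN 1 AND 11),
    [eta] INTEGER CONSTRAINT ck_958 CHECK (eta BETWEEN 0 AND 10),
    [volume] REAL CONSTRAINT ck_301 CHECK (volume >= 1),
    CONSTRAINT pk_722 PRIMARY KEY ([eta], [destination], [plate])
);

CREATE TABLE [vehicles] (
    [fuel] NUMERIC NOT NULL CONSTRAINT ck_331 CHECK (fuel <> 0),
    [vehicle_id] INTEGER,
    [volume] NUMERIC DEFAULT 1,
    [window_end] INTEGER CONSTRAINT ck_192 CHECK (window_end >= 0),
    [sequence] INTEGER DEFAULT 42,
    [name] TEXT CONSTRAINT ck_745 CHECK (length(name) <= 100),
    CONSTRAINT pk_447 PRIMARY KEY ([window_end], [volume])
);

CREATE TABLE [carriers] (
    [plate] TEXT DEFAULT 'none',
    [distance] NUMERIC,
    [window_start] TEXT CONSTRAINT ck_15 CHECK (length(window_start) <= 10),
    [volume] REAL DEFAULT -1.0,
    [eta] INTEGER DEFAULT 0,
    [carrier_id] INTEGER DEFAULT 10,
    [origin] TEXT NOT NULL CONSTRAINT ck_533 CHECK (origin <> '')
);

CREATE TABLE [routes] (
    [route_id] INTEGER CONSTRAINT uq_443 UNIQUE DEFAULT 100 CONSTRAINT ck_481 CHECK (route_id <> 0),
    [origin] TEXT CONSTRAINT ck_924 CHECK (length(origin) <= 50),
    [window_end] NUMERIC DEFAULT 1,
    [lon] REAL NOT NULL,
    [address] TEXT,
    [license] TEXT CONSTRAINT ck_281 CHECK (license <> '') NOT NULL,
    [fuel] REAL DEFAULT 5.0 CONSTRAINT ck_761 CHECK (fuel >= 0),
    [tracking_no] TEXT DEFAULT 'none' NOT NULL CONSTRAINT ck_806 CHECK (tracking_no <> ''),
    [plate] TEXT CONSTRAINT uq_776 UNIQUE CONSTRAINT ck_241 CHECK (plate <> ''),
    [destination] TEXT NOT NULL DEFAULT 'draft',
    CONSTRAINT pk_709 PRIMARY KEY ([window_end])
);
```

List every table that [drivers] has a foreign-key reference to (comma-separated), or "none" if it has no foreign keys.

No column in drivers has a REFERENCES clause.

none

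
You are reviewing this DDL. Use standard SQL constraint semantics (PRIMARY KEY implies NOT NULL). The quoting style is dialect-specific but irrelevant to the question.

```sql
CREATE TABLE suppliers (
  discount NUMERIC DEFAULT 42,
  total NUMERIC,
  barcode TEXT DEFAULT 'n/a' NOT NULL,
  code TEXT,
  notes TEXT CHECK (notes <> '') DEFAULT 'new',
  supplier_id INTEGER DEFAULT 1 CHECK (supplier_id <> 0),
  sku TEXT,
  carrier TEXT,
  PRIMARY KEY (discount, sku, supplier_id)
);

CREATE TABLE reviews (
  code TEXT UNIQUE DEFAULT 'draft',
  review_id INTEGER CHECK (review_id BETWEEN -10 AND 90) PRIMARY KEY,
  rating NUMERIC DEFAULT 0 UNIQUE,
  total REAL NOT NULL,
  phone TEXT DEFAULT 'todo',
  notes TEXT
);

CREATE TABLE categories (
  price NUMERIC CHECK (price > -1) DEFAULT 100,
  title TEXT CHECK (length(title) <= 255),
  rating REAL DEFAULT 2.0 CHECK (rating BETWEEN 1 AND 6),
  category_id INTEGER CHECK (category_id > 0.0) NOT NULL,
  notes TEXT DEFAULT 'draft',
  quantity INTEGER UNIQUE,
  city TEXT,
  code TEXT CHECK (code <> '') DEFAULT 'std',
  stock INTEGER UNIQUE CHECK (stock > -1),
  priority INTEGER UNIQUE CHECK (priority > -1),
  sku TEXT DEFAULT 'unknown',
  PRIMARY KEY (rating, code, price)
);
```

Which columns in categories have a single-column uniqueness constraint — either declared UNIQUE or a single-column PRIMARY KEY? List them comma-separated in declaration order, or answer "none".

- price: part of a composite PRIMARY KEY — only the tuple is unique, not this column on its own.
- title: no UNIQUE or single-column PK constraint.
- rating: part of a composite PRIMARY KEY — only the tuple is unique, not this column on its own.
- category_id: no UNIQUE or single-column PK constraint.
- notes: no UNIQUE or single-column PK constraint.
- quantity: declared UNIQUE → unique.
- city: no UNIQUE or single-column PK constraint.
- code: part of a composite PRIMARY KEY — only the tuple is unique, not this column on its own.
- stock: declared UNIQUE → unique.
- priority: declared UNIQUE → unique.
- sku: no UNIQUE or single-column PK constraint.

quantity, stock, priority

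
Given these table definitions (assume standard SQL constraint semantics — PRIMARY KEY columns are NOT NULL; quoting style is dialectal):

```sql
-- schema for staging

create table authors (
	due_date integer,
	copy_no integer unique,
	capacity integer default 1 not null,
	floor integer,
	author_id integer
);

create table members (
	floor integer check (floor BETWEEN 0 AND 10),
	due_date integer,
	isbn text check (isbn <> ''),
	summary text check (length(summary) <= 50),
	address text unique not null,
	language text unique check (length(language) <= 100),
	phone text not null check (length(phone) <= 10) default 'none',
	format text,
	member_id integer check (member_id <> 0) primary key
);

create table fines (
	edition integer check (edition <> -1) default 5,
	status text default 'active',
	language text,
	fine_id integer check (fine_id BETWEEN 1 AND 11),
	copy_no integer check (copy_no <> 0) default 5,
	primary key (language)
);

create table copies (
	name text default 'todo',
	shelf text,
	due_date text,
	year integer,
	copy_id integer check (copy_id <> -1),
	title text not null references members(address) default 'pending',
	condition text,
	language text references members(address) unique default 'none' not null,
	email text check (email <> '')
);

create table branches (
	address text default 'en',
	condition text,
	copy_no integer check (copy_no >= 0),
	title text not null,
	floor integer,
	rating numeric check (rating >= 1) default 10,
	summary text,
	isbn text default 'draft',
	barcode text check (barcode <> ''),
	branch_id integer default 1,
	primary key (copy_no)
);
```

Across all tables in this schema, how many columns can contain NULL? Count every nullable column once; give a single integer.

29

authors: 4 nullable (due_date, copy_no, floor, author_id — PK none and explicit NOT NULL columns excluded).
members: 6 nullable (floor, due_date, isbn, summary, language, format — PK (member_id) and explicit NOT NULL columns excluded).
fines: 4 nullable (edition, status, fine_id, copy_no — PK (language) and explicit NOT NULL columns excluded).
copies: 7 nullable (name, shelf, due_date, year, copy_id, condition, email — PK none and explicit NOT NULL columns excluded).
branches: 8 nullable (address, condition, floor, rating, summary, isbn, barcode, branch_id — PK (copy_no) and explicit NOT NULL columns excluded).
Total: 4 + 6 + 4 + 7 + 8 = 29.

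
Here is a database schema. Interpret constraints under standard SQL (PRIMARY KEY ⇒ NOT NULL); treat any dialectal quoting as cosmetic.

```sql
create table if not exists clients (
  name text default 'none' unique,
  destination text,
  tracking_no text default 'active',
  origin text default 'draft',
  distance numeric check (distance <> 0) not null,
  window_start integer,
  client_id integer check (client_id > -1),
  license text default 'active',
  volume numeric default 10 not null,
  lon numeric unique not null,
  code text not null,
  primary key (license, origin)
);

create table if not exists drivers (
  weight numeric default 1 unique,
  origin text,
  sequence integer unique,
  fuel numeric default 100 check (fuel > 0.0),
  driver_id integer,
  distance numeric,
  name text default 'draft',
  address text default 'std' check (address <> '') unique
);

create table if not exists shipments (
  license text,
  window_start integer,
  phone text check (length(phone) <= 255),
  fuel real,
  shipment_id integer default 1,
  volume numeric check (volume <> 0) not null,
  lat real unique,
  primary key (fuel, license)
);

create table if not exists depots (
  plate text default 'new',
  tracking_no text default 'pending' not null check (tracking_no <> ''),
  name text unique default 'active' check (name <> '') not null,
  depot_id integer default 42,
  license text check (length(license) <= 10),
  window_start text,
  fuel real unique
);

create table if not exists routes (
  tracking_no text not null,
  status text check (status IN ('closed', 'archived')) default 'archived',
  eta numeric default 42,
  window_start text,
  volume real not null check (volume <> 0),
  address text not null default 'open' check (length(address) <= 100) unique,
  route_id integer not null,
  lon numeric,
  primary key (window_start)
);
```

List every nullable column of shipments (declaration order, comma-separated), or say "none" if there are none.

- license: part of the PRIMARY KEY, which implies NOT NULL → not nullable.
- window_start: no NOT NULL constraint applies → nullable.
- phone: CHECK does not forbid NULL (a CHECK constraint passes when its expression is NULL) → nullable.
- fuel: part of the PRIMARY KEY, which implies NOT NULL → not nullable.
- shipment_id: DEFAULT only fills an omitted column; an explicit NULL is still allowed → nullable.
- volume: declared NOT NULL → not nullable.
- lat: UNIQUE does not imply NOT NULL → nullable.

window_start, phone, shipment_id, lat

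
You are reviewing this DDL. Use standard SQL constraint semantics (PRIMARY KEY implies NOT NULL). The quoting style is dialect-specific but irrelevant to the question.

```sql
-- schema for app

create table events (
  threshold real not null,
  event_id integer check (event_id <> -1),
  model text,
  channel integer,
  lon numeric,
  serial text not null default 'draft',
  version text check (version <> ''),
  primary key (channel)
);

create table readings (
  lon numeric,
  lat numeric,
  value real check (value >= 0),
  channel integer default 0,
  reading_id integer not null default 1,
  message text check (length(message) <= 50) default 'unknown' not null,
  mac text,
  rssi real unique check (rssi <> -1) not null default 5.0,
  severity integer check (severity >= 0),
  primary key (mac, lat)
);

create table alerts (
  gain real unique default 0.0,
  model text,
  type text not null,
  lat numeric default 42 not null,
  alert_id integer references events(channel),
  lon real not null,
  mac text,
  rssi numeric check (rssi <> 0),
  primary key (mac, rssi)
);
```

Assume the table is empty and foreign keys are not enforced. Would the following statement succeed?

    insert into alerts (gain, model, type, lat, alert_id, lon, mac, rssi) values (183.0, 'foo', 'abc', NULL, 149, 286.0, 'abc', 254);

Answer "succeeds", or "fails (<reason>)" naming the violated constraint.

lat is explicitly set to NULL, but lat is declared NOT NULL.

fails (NOT NULL on lat)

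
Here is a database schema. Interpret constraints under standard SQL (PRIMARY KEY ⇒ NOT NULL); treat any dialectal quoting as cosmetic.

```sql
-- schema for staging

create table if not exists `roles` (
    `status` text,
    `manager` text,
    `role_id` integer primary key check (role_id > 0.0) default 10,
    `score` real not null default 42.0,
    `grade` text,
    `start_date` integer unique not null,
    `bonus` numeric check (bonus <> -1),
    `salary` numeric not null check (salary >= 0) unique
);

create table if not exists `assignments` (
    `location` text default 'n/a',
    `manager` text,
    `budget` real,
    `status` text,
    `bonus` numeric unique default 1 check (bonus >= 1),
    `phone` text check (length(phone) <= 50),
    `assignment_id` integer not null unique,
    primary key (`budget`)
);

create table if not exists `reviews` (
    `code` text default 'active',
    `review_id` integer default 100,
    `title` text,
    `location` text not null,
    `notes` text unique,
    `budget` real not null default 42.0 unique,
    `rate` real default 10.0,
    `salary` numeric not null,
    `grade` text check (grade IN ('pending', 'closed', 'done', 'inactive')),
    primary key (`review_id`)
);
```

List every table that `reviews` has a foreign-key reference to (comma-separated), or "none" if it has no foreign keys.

No column in reviews has a REFERENCES clause.

none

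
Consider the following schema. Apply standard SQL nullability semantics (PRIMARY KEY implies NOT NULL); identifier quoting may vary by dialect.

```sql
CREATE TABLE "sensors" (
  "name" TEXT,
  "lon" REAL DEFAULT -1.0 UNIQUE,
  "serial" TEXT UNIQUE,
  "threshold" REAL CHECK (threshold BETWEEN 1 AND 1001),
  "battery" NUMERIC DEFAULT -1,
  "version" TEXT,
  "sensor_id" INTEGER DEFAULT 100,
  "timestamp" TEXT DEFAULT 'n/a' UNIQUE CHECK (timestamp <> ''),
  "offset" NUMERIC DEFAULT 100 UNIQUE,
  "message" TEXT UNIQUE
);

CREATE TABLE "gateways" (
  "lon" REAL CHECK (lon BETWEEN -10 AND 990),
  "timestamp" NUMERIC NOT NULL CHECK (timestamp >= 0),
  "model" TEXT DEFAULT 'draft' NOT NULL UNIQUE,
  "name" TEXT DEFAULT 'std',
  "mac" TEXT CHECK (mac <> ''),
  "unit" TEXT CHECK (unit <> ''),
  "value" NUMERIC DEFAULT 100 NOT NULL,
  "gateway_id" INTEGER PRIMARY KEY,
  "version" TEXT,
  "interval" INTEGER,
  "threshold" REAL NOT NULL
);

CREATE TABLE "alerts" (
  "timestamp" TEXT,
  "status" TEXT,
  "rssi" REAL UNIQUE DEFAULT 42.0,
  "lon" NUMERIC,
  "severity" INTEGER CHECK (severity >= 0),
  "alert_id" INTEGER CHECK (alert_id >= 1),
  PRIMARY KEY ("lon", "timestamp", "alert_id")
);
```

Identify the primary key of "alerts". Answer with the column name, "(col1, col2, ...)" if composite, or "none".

(lon, timestamp, alert_id)

A table-level PRIMARY KEY clause names 3 columns: lon, timestamp, alert_id.
This is a composite key — the combination is unique, not each column individually.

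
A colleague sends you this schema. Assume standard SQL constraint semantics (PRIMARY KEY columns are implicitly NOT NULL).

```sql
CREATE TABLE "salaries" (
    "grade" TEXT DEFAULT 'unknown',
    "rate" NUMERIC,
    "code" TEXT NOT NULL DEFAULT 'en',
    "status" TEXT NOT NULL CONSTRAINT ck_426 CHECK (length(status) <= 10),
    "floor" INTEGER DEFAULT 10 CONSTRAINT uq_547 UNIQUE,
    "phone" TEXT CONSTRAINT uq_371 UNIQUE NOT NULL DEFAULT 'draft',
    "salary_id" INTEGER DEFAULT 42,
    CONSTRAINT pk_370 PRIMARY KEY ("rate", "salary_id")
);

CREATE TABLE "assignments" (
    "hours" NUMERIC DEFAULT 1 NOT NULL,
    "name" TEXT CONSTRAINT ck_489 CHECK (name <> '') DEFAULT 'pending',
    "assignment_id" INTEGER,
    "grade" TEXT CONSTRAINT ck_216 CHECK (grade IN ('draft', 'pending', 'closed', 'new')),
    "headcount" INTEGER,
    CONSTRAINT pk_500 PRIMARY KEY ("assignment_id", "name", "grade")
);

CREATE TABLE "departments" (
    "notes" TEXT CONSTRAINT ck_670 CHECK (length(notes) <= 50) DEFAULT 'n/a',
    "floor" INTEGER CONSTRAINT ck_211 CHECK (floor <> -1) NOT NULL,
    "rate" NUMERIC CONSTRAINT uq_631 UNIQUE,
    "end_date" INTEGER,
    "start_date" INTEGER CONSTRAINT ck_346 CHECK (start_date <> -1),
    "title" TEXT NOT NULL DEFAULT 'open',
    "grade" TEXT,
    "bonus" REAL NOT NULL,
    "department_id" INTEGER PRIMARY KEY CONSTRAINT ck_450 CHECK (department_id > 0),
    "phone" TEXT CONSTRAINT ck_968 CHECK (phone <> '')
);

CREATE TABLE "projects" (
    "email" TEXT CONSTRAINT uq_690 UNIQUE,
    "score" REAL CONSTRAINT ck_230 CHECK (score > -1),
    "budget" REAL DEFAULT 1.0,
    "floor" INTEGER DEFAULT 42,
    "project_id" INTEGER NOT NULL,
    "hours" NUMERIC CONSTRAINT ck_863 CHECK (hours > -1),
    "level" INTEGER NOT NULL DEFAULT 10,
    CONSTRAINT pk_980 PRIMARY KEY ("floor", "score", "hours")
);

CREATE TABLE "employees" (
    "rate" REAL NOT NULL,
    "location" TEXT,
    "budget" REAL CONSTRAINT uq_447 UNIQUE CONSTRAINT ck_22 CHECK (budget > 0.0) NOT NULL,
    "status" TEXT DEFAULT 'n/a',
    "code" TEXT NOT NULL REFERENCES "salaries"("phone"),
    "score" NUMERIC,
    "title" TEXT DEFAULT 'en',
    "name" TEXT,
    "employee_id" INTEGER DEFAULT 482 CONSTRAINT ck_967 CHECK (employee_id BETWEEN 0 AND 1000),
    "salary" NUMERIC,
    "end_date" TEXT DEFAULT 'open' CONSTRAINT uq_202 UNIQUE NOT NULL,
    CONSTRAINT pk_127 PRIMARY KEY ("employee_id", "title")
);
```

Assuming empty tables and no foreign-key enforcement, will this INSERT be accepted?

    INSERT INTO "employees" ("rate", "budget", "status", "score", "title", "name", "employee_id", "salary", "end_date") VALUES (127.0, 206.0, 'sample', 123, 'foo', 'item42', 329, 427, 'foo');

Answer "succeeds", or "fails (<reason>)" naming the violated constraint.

code is omitted from the column list and has no DEFAULT, so it would receive NULL.
But code is declared NOT NULL.

fails (NOT NULL on code)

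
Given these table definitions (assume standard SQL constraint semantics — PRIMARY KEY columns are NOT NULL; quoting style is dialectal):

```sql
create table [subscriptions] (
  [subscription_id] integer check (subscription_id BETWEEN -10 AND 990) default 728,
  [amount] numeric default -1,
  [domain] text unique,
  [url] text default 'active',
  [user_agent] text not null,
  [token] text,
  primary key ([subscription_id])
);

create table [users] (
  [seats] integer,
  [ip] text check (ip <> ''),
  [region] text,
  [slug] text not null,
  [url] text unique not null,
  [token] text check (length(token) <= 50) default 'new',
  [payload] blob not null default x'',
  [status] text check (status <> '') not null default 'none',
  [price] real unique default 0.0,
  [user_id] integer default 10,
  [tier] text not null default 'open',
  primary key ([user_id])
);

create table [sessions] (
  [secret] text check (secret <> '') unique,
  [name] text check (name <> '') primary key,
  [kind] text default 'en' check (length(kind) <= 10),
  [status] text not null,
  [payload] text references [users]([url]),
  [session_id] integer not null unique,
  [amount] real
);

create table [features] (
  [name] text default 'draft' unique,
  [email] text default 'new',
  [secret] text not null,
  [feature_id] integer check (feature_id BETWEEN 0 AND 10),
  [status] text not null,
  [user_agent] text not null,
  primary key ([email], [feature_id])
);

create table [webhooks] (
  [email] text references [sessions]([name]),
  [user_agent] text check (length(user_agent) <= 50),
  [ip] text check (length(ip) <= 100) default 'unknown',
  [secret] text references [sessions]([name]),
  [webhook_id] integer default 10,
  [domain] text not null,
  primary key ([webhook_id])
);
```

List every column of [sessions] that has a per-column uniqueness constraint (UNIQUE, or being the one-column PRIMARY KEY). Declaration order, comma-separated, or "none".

- secret: declared UNIQUE → unique.
- name: single-column PRIMARY KEY → unique.
- kind: no UNIQUE or single-column PK constraint.
- status: no UNIQUE or single-column PK constraint.
- payload: no UNIQUE or single-column PK constraint.
- session_id: declared UNIQUE → unique.
- amount: no UNIQUE or single-column PK constraint.

secret, name, session_id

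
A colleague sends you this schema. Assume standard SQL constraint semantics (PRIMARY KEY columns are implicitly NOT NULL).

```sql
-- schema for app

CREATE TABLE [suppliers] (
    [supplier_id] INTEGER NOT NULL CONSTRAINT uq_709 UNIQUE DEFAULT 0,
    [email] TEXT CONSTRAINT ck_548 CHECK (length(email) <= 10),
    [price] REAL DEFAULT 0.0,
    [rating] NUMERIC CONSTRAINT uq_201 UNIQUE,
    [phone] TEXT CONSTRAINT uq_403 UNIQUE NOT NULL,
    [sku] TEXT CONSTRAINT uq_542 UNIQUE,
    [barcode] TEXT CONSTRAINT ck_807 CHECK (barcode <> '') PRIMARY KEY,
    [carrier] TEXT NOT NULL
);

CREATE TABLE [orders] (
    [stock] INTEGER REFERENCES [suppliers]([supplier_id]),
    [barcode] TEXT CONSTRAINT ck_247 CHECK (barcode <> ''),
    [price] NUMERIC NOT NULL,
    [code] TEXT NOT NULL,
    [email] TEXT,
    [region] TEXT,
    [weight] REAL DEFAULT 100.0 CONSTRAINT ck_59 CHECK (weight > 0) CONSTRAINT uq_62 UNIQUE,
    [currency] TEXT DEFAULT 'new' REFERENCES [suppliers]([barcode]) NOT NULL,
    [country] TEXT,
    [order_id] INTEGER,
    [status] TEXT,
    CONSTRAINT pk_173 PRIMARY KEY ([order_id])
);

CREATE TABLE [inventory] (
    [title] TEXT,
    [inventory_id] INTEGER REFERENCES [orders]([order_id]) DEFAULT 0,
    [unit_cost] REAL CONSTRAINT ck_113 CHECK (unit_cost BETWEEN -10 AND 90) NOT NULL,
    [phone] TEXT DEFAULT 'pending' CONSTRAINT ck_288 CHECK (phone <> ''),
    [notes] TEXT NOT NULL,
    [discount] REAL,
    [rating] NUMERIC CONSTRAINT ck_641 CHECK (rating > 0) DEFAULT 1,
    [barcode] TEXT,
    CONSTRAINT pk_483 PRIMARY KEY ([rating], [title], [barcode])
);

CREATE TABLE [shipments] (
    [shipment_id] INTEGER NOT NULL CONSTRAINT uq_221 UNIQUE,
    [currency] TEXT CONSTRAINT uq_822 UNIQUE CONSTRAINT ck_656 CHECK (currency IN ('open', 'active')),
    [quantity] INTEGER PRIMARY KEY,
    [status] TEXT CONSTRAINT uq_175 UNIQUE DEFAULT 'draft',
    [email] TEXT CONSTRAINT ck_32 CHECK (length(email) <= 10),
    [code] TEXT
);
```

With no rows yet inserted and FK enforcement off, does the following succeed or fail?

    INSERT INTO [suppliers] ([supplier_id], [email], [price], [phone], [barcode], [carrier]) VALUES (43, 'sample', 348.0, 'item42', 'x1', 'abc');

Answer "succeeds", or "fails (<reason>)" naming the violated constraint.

NOT NULL columns: barcode is supplied; carrier is supplied; phone is supplied; supplier_id is supplied.
CHECK constraints: 'sample' satisfies (length(email) <= 10); 'x1' satisfies (barcode <> '').
No constraint is violated.

succeeds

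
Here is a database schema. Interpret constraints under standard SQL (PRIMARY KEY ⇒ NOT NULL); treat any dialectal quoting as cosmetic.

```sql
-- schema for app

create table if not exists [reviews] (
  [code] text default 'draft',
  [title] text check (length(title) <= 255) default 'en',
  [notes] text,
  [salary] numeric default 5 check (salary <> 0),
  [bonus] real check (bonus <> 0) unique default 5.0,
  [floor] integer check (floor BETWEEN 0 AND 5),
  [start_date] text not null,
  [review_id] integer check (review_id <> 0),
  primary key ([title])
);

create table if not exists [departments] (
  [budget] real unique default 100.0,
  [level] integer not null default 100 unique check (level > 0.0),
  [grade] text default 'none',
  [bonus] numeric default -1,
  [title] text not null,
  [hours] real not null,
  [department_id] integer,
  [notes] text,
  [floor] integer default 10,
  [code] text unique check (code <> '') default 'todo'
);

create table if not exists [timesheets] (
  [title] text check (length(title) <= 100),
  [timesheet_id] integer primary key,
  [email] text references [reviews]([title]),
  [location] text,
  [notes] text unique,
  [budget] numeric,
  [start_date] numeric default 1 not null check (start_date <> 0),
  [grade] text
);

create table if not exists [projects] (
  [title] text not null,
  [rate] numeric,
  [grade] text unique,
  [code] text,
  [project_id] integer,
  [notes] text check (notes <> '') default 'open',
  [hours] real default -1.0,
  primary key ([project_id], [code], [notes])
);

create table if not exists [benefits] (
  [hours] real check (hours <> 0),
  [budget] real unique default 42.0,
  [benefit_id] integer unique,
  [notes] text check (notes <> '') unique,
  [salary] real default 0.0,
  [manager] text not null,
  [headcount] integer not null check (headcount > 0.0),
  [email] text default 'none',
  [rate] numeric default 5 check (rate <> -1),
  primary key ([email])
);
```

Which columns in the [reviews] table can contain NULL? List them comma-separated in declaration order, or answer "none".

- code: DEFAULT only fills an omitted column; an explicit NULL is still allowed → nullable.
- title: part of the PRIMARY KEY, which implies NOT NULL → not nullable.
- notes: no NOT NULL constraint applies → nullable.
- salary: CHECK does not forbid NULL (a CHECK constraint passes when its expression is NULL) → nullable.
- bonus: CHECK does not forbid NULL (a CHECK constraint passes when its expression is NULL) → nullable.
- floor: CHECK does not forbid NULL (a CHECK constraint passes when its expression is NULL) → nullable.
- start_date: declared NOT NULL → not nullable.
- review_id: CHECK does not forbid NULL (a CHECK constraint passes when its expression is NULL) → nullable.

code, notes, salary, bonus, floor, review_id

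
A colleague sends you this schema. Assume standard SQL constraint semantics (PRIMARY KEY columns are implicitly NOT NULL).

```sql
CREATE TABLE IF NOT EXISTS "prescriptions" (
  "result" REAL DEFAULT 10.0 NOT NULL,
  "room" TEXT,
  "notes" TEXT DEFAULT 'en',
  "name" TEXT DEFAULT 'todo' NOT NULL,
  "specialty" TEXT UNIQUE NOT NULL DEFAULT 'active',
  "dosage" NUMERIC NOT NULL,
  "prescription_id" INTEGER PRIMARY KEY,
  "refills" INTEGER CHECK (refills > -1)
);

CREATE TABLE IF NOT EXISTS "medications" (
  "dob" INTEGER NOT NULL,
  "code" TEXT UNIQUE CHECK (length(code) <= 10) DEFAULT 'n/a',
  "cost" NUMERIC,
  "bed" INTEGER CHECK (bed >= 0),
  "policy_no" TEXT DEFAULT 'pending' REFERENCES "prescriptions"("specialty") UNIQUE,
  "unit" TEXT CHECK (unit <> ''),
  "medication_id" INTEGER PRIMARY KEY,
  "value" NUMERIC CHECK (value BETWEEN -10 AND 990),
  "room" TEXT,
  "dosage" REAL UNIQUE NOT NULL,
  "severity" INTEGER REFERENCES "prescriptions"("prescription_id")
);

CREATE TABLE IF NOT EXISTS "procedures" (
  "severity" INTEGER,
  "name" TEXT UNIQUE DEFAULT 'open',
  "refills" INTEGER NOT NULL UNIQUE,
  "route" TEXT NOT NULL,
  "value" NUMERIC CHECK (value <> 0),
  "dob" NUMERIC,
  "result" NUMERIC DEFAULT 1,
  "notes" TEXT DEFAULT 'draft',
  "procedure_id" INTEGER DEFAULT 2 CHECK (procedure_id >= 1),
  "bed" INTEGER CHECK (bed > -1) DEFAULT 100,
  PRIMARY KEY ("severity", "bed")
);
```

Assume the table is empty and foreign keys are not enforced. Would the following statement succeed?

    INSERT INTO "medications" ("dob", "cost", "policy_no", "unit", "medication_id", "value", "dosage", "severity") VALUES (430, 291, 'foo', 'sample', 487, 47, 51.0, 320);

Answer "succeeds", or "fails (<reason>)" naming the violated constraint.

NOT NULL columns: dob is supplied; dosage is supplied; medication_id is supplied.
CHECK constraints: 'sample' satisfies (unit <> ''); 47 satisfies (value BETWEEN -10 AND 990).
No constraint is violated.

succeeds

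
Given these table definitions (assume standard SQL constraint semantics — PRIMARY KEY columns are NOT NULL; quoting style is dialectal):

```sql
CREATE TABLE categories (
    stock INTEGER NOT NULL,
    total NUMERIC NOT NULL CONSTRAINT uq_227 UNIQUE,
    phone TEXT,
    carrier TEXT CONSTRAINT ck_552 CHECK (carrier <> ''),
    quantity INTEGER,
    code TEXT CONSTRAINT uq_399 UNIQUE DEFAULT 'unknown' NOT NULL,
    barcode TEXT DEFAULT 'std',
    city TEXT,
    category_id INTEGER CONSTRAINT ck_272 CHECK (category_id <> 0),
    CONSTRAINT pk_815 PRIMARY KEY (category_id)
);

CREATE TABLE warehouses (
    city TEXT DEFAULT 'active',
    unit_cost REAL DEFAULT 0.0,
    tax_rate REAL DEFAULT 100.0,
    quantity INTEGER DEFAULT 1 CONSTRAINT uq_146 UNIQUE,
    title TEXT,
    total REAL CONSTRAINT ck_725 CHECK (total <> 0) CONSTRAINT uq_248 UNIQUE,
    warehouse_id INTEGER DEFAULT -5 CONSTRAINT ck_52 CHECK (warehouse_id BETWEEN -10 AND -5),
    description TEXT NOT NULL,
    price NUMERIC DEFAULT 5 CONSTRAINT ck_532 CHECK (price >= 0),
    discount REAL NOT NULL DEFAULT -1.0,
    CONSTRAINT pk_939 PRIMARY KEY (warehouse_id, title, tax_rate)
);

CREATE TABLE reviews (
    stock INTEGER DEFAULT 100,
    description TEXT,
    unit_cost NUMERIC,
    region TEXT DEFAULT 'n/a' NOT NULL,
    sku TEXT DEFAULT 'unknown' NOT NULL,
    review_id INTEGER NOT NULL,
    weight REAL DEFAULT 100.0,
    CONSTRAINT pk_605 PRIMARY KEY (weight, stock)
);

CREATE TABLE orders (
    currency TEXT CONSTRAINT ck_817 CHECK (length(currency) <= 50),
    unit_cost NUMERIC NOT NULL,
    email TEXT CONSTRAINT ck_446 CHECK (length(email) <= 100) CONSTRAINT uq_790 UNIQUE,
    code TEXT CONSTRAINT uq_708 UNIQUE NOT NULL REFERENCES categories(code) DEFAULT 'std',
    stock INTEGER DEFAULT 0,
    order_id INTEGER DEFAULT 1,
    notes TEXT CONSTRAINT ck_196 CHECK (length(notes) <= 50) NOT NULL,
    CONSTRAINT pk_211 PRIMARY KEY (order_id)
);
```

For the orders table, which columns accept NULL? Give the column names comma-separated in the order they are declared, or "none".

- currency: CHECK does not forbid NULL (a CHECK constraint passes when its expression is NULL) → nullable.
- unit_cost: declared NOT NULL → not nullable.
- email: CHECK does not forbid NULL (a CHECK constraint passes when its expression is NULL) → nullable.
- code: declared NOT NULL → not nullable.
- stock: DEFAULT only fills an omitted column; an explicit NULL is still allowed → nullable.
- order_id: part of the PRIMARY KEY, which implies NOT NULL → not nullable.
- notes: declared NOT NULL → not nullable.

currency, email, stock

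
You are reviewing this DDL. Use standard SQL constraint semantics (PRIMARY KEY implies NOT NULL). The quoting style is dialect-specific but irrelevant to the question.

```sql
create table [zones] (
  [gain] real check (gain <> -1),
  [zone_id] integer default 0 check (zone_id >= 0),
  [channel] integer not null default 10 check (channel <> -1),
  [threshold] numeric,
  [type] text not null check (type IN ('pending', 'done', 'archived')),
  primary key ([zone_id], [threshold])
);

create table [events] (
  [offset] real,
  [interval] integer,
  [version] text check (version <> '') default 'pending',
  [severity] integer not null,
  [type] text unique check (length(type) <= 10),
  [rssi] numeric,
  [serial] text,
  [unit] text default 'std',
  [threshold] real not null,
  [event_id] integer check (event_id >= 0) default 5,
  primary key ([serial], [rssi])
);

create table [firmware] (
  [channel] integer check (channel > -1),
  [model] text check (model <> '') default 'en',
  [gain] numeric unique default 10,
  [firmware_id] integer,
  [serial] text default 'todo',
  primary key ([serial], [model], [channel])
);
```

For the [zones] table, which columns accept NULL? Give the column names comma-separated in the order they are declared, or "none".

- gain: CHECK does not forbid NULL (a CHECK constraint passes when its expression is NULL) → nullable.
- zone_id: part of the PRIMARY KEY, which implies NOT NULL → not nullable.
- channel: declared NOT NULL → not nullable.
- threshold: part of the PRIMARY KEY, which implies NOT NULL → not nullable.
- type: declared NOT NULL → not nullable.

gain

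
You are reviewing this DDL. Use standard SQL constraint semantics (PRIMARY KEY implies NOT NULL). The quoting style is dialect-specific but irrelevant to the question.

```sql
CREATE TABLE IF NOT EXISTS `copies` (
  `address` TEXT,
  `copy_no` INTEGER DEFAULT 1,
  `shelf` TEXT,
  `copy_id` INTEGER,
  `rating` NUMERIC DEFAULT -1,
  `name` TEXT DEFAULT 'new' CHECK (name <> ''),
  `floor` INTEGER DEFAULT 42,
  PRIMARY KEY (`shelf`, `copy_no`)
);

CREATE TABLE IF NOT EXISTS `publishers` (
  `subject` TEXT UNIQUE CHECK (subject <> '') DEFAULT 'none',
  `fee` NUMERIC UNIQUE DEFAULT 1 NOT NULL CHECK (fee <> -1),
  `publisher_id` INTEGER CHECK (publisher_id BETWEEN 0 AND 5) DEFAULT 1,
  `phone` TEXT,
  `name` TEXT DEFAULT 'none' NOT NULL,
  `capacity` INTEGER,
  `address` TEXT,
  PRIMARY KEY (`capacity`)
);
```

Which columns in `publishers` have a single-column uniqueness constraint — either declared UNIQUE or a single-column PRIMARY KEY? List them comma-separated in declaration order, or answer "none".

- subject: declared UNIQUE → unique.
- fee: declared UNIQUE → unique.
- publisher_id: no UNIQUE or single-column PK constraint.
- phone: no UNIQUE or single-column PK constraint.
- name: no UNIQUE or single-column PK constraint.
- capacity: single-column PRIMARY KEY → unique.
- address: no UNIQUE or single-column PK constraint.

subject, fee, capacity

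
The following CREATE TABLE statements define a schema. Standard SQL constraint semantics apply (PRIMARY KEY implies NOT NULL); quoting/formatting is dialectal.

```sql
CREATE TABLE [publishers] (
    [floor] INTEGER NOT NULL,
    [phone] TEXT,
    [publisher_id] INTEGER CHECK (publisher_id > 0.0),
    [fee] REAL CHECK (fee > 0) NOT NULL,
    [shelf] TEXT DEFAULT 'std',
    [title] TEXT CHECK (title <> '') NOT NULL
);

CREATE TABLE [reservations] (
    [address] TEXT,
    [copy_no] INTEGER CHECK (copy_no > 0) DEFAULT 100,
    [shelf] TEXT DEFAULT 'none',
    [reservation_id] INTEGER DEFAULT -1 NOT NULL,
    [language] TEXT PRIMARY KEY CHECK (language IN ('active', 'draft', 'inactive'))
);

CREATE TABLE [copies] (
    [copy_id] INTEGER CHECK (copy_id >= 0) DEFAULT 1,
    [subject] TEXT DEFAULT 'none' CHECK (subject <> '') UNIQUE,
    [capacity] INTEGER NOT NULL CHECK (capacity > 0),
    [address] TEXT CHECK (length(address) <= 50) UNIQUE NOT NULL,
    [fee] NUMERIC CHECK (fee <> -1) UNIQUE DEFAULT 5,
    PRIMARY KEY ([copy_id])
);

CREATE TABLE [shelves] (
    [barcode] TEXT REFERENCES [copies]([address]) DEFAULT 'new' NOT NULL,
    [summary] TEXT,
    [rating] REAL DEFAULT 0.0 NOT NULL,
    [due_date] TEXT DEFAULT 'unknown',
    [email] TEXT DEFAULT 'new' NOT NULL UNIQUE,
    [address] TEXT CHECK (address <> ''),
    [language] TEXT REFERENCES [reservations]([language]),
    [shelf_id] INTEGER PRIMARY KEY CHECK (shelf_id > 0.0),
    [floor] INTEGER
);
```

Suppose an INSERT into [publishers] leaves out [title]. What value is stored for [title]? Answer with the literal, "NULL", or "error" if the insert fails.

error

title has no DEFAULT clause.
Omitting it would insert NULL, but it is declared NOT NULL, so the INSERT fails.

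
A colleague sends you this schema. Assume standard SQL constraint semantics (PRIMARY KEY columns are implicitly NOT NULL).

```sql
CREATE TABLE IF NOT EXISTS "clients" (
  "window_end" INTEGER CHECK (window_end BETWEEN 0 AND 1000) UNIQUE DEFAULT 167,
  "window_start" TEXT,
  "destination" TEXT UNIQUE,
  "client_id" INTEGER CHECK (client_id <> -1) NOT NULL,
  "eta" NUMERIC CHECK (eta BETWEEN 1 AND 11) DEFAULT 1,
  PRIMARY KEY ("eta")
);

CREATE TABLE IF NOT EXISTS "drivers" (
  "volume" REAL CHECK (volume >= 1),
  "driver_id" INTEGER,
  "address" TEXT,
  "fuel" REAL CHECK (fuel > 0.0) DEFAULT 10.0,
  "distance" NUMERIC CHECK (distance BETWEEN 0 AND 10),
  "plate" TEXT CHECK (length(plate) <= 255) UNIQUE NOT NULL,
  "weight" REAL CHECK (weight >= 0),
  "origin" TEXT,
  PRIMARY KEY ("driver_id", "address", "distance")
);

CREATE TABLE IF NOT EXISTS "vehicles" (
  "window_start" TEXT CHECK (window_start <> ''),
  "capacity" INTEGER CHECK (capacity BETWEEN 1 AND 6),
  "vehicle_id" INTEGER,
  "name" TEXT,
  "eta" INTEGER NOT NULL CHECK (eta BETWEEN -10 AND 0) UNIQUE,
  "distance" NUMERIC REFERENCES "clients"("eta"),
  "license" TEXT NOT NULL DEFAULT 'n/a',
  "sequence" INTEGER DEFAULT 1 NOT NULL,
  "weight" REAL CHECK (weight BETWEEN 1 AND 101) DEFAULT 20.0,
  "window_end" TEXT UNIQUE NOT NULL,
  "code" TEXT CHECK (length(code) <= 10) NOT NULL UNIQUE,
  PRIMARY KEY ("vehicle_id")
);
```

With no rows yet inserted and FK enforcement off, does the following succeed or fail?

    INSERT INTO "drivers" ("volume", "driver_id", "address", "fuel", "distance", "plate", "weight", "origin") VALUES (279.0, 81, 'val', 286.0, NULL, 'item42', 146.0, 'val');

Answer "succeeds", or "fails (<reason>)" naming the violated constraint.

fails (NOT NULL on distance)

distance is explicitly set to NULL, but distance is part of the PRIMARY KEY (implied NOT NULL).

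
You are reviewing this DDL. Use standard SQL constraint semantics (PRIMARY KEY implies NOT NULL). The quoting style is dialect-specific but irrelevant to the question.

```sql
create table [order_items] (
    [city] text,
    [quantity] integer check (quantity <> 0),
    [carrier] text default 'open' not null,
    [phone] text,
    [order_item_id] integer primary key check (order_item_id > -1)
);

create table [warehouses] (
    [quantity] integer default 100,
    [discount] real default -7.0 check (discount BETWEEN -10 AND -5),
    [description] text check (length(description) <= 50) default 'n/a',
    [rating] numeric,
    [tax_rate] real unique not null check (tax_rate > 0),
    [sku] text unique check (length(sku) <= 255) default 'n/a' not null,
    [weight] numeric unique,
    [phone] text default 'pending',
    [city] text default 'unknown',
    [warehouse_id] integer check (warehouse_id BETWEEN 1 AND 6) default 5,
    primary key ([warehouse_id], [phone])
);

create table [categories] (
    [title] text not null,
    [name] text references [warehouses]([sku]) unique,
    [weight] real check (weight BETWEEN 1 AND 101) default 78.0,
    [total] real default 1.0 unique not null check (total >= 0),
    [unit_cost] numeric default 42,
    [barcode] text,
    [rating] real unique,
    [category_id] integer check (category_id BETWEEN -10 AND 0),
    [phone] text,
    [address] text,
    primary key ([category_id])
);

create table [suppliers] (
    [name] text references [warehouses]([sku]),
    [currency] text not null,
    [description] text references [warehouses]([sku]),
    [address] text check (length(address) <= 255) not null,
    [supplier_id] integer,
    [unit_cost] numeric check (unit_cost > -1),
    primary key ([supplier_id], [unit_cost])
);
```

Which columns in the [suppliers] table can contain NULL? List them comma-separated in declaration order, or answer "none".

- name: a foreign key column may be NULL unless separately constrained → nullable.
- currency: declared NOT NULL → not nullable.
- description: a foreign key column may be NULL unless separately constrained → nullable.
- address: declared NOT NULL → not nullable.
- supplier_id: part of the PRIMARY KEY, which implies NOT NULL → not nullable.
- unit_cost: part of the PRIMARY KEY, which implies NOT NULL → not nullable.

name, description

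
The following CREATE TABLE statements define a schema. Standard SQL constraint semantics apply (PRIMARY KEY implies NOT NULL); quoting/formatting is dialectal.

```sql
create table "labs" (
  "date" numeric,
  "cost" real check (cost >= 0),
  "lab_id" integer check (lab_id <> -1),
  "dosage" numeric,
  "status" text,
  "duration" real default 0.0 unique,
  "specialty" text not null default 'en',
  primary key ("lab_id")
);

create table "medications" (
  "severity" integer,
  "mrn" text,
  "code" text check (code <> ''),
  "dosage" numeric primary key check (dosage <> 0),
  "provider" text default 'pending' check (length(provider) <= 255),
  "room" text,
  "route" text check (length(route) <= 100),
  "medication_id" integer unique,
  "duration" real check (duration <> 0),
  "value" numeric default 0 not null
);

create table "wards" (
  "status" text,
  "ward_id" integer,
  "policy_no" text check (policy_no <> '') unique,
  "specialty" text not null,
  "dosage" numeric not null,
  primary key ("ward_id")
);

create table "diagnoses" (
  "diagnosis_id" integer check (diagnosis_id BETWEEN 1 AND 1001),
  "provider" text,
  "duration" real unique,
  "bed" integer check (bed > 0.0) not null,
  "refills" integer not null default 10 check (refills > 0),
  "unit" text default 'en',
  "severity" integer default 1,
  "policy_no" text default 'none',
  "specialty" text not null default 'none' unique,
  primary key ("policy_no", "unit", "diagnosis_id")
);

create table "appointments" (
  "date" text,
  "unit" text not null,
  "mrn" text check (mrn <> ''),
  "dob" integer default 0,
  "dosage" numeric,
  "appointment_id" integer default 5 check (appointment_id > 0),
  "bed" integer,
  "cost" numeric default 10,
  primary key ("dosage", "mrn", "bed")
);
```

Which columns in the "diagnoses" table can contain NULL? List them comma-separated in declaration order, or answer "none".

provider, duration, severity

- diagnosis_id: part of the PRIMARY KEY, which implies NOT NULL → not nullable.
- provider: no NOT NULL constraint applies → nullable.
- duration: UNIQUE does not imply NOT NULL → nullable.
- bed: declared NOT NULL → not nullable.
- refills: declared NOT NULL → not nullable.
- unit: part of the PRIMARY KEY, which implies NOT NULL → not nullable.
- severity: DEFAULT only fills an omitted column; an explicit NULL is still allowed → nullable.
- policy_no: part of the PRIMARY KEY, which implies NOT NULL → not nullable.
- specialty: declared NOT NULL → not nullable.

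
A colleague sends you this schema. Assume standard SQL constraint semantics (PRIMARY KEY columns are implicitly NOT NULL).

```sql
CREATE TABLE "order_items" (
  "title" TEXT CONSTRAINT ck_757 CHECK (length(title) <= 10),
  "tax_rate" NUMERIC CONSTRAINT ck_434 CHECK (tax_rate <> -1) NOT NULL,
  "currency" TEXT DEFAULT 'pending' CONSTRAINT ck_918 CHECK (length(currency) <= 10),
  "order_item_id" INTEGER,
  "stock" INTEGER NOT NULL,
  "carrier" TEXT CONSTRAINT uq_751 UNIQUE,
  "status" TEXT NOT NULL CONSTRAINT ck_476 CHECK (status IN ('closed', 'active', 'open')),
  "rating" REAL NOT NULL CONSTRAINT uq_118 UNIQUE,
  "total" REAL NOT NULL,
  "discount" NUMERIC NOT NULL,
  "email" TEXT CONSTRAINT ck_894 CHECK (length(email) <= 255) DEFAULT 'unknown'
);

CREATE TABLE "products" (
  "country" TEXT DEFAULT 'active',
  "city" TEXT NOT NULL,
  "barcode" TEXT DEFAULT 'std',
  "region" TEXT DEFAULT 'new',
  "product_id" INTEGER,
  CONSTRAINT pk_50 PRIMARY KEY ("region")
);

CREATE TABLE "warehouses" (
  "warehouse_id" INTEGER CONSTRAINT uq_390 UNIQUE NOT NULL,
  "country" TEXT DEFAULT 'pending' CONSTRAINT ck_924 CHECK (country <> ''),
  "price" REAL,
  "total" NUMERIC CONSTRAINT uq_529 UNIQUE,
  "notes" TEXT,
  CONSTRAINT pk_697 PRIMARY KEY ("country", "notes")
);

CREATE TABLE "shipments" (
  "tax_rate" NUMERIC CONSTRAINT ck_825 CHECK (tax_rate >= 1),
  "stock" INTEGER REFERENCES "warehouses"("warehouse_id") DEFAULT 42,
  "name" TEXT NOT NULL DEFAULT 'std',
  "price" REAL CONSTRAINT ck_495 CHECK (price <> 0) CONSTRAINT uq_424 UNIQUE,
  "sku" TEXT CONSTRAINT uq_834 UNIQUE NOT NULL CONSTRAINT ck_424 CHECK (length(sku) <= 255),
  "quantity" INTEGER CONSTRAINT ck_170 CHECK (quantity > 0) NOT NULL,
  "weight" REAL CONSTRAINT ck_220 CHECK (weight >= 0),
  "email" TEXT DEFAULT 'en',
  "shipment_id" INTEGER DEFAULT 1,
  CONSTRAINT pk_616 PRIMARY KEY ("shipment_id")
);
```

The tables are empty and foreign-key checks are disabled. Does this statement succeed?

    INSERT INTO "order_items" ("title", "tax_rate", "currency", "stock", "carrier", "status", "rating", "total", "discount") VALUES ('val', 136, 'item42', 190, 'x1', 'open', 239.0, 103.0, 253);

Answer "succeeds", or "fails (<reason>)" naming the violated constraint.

NOT NULL columns: discount is supplied; rating is supplied; status is supplied; stock is supplied; tax_rate is supplied; total is supplied.
CHECK constraints: 'val' satisfies (length(title) <= 10); 136 satisfies (tax_rate <> -1); 'item42' satisfies (length(currency) <= 10); 'open' satisfies (status IN ('closed', 'active', 'open')).
No constraint is violated.

succeeds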